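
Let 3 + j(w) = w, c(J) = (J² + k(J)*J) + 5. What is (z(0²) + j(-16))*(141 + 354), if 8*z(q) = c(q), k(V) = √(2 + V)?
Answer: -72765/8 ≈ -9095.6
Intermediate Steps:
c(J) = 5 + J² + J*√(2 + J) (c(J) = (J² + √(2 + J)*J) + 5 = (J² + J*√(2 + J)) + 5 = 5 + J² + J*√(2 + J))
z(q) = 5/8 + q²/8 + q*√(2 + q)/8 (z(q) = (5 + q² + q*√(2 + q))/8 = 5/8 + q²/8 + q*√(2 + q)/8)
j(w) = -3 + w
(z(0²) + j(-16))*(141 + 354) = ((5/8 + (0²)²/8 + (⅛)*0²*√(2 + 0²)) + (-3 - 16))*(141 + 354) = ((5/8 + (⅛)*0² + (⅛)*0*√(2 + 0)) - 19)*495 = ((5/8 + (⅛)*0 + (⅛)*0*√2) - 19)*495 = ((5/8 + 0 + 0) - 19)*495 = (5/8 - 19)*495 = -147/8*495 = -72765/8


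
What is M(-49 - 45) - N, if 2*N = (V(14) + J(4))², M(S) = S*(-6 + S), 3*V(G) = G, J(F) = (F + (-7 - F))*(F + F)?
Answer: 72742/9 ≈ 8082.4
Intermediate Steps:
J(F) = -14*F
V(G) = G/3
N = 11858/9 (N = ((⅓)*14 - 14*4)²/2 = (14/3 - 56)²/2 = (-154/3)²/2 = (½)*(23716/9) = 11858/9 ≈ 1317.6)
M(-49 - 45) - N = (-49 - 45)*(-6 + (-49 - 45)) - 1*11858/9 = -94*(-6 - 94) - 11858/9 = -94*(-100) - 11858/9 = 9400 - 11858/9 = 72742/9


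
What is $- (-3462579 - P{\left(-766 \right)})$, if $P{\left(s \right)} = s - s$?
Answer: $3462579$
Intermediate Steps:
$P{\left(s \right)} = 0$
$- (-3462579 - P{\left(-766 \right)}) = - (-3462579 - 0) = - (-3462579 + 0) = \left(-1\right) \left(-3462579\right) = 3462579$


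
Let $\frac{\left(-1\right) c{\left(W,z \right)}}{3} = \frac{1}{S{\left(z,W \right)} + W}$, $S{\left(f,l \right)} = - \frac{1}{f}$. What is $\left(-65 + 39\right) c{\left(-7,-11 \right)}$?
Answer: $- \frac{429}{38} \approx -11.289$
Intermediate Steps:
$c{\left(W,z \right)} = - \frac{3}{W - \frac{1}{z}}$ ($c{\left(W,z \right)} = - \frac{3}{- \frac{1}{z} + W} = - \frac{3}{W - \frac{1}{z}}$)
$\left(-65 + 39\right) c{\left(-7,-11 \right)} = \left(-65 + 39\right) \left(\left(-3\right) \left(-11\right) \frac{1}{-1 - -77}\right) = - 26 \left(\left(-3\right) \left(-11\right) \frac{1}{-1 + 77}\right) = - 26 \left(\left(-3\right) \left(-11\right) \frac{1}{76}\right) = \left(-26\right) \frac{33}{76} = - \frac{429}{38}$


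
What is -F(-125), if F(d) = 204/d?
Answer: 204/125 ≈ 1.6320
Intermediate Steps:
-F(-125) = -204/(-125) = -204*(-1)/125 = -1*(-204/125) = 204/125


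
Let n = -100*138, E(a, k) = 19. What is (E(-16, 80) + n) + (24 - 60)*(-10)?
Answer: -13421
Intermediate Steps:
n = -13800
(E(-16, 80) + n) + (24 - 60)*(-10) = (19 - 13800) + (24 - 60)*(-10) = -13781 - 36*(-10) = -13781 + 360 = -13421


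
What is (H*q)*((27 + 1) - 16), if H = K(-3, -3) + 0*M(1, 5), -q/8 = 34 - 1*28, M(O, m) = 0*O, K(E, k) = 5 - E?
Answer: -4608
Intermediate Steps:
M(O, m) = 0
q = -48 (q = -8*(34 - 1*28) = -8*(34 - 28) = -8*6 = -48)
H = 8 (H = (5 - 1*(-3)) + 0*0 = (5 + 3) + 0 = 8 + 0 = 8)
(H*q)*((27 + 1) - 16) = (8*(-48))*((27 + 1) - 16) = -384*(28 - 16) = -384*12 = -4608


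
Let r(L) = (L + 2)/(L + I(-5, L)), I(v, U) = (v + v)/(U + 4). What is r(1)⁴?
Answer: 81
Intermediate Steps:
I(v, U) = 2*v/(4 + U) (I(v, U) = (2*v)/(4 + U) = 2*v/(4 + U))
r(L) = (2 + L)/(L - 10/(4 + L)) (r(L) = (L + 2)/(L + 2*(-5)/(4 + L)) = (2 + L)/(L - 10/(4 + L)))
r(1)⁴ = ((2 + 1)*(4 + 1)/(-10 + 1*(4 + 1)))⁴ = (3*5/(-10 + 1*5))⁴ = (3*5/(-10 + 5))⁴ = (3*5/(-5))⁴ = (-⅕*3*5)⁴ = (-3)⁴ = 81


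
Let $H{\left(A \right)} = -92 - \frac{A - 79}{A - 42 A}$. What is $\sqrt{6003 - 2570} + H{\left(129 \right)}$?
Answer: $- \frac{486538}{5289} + \sqrt{3433} \approx -33.399$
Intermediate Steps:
$H{\left(A \right)} = -92 + \frac{-79 + A}{41 A}$ ($H{\left(A \right)} = -92 - \frac{-79 + A}{\left(-41\right) A} = -92 - \left(-79 + A\right) \left(- \frac{1}{41 A}\right) = -92 - - \frac{-79 + A}{41 A} = -92 + \frac{-79 + A}{41 A}$)
$\sqrt{6003 - 2570} + H{\left(129 \right)} = \sqrt{6003 - 2570} + \frac{-79 - 486459}{41 \cdot 129} = \sqrt{3433} + \frac{1}{41} \cdot \frac{1}{129} \left(-79 - 486459\right) = \sqrt{3433} + \frac{1}{41} \cdot \frac{1}{129} \left(-486538\right) = \sqrt{3433} - \frac{486538}{5289} = - \frac{486538}{5289} + \sqrt{3433}$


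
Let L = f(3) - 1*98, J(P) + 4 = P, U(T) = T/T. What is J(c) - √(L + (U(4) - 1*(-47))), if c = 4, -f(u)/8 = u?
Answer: -I*√74 ≈ -8.6023*I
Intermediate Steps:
f(u) = -8*u
U(T) = 1
J(P) = -4 + P
L = -122 (L = -8*3 - 1*98 = -24 - 98 = -122)
J(c) - √(L + (U(4) - 1*(-47))) = (-4 + 4) - √(-122 + (1 - 1*(-47))) = 0 - √(-122 + (1 + 47)) = 0 - √(-122 + 48) = 0 - √(-74) = 0 - I*√74 = -I*√74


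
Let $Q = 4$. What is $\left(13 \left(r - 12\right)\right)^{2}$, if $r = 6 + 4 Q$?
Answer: $16900$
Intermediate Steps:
$r = 22$ ($r = 6 + 4 \cdot 4 = 6 + 16 = 22$)
$\left(13 \left(r - 12\right)\right)^{2} = \left(13 \left(22 - 12\right)\right)^{2} = \left(13 \cdot 10\right)^{2} = 130^{2} = 16900$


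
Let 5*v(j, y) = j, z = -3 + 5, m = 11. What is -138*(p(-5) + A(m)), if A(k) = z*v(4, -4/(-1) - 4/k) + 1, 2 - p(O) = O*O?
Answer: 14076/5 ≈ 2815.2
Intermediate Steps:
z = 2
p(O) = 2 - O² (p(O) = 2 - O*O = 2 - O²)
v(j, y) = j/5
A(k) = 13/5 (A(k) = 2*((⅕)*4) + 1 = 2*(⅘) + 1 = 8/5 + 1 = 13/5)
-138*(p(-5) + A(m)) = -138*((2 - 1*(-5)²) + 13/5) = -138*((2 - 1*25) + 13/5) = -138*((2 - 25) + 13/5) = -138*(-23 + 13/5) = -138*(-102/5) = 14076/5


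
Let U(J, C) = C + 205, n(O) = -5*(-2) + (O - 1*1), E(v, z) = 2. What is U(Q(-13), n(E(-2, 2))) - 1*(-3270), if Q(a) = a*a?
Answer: 3486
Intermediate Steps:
Q(a) = a²
n(O) = 9 + O (n(O) = 10 + (O - 1) = 10 + (-1 + O) = 9 + O)
U(J, C) = 205 + C
U(Q(-13), n(E(-2, 2))) - 1*(-3270) = (205 + (9 + 2)) - 1*(-3270) = (205 + 11) + 3270 = 216 + 3270 = 3486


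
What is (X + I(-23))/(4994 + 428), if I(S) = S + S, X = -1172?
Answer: -609/2711 ≈ -0.22464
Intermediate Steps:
I(S) = 2*S
(X + I(-23))/(4994 + 428) = (-1172 + 2*(-23))/(4994 + 428) = (-1172 - 46)/5422 = -1218*1/5422 = -609/2711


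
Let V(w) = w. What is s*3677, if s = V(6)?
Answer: 22062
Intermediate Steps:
s = 6
s*3677 = 6*3677 = 22062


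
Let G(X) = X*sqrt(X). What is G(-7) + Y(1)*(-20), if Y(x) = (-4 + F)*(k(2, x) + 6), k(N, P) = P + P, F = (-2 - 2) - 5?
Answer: 2080 - 7*I*sqrt(7) ≈ 2080.0 - 18.52*I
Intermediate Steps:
G(X) = X**(3/2)
F = -9 (F = -4 - 5 = -9)
k(N, P) = 2*P
Y(x) = -78 - 26*x (Y(x) = (-4 - 9)*(2*x + 6) = -13*(6 + 2*x) = -78 - 26*x)
G(-7) + Y(1)*(-20) = (-7)**(3/2) + (-78 - 26*1)*(-20) = -7*I*sqrt(7) + (-78 - 26)*(-20) = -7*I*sqrt(7) - 104*(-20) = -7*I*sqrt(7) + 2080 = 2080 - 7*I*sqrt(7)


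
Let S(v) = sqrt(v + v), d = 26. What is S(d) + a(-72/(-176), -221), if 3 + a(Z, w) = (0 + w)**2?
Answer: 48838 + 2*sqrt(13) ≈ 48845.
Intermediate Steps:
a(Z, w) = -3 + w**2 (a(Z, w) = -3 + (0 + w)**2 = -3 + w**2)
S(v) = sqrt(2)*sqrt(v) (S(v) = sqrt(2*v) = sqrt(2)*sqrt(v))
S(d) + a(-72/(-176), -221) = sqrt(2)*sqrt(26) + (-3 + (-221)**2) = 2*sqrt(13) + (-3 + 48841) = 2*sqrt(13) + 48838 = 48838 + 2*sqrt(13)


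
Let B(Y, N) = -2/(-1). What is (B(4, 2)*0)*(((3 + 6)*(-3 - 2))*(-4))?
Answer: 0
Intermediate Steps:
B(Y, N) = 2 (B(Y, N) = -2*(-1) = 2)
(B(4, 2)*0)*(((3 + 6)*(-3 - 2))*(-4)) = (2*0)*(((3 + 6)*(-3 - 2))*(-4)) = 0*((9*(-5))*(-4)) = 0*(-45*(-4)) = 0*180 = 0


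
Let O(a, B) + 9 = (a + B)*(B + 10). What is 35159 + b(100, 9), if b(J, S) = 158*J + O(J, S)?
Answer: 53021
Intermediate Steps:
O(a, B) = -9 + (10 + B)*(B + a) (O(a, B) = -9 + (a + B)*(B + 10) = -9 + (B + a)*(10 + B) = -9 + (10 + B)*(B + a))
b(J, S) = -9 + S² + 10*S + 168*J + J*S (b(J, S) = 158*J + (-9 + S² + 10*S + 10*J + S*J) = 158*J + (-9 + S² + 10*S + 10*J + J*S) = 158*J + (-9 + S² + 10*J + 10*S + J*S) = -9 + S² + 10*S + 168*J + J*S)
35159 + b(100, 9) = 35159 + (-9 + 9² + 10*9 + 168*100 + 100*9) = 35159 + (-9 + 81 + 90 + 16800 + 900) = 35159 + 17862 = 53021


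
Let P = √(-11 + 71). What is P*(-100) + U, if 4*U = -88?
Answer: -22 - 200*√15 ≈ -796.60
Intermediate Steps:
U = -22 (U = (¼)*(-88) = -22)
P = 2*√15 (P = √60 = 2*√15 ≈ 7.7460)
P*(-100) + U = (2*√15)*(-100) - 22 = -200*√15 - 22 = -22 - 200*√15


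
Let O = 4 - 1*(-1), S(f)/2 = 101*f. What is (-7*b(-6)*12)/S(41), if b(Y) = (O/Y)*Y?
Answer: -210/4141 ≈ -0.050712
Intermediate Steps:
S(f) = 202*f (S(f) = 2*(101*f) = 202*f)
O = 5 (O = 4 + 1 = 5)
b(Y) = 5 (b(Y) = (5/Y)*Y = 5)
(-7*b(-6)*12)/S(41) = (-7*5*12)/((202*41)) = -35*12/8282 = -420*1/8282 = -210/4141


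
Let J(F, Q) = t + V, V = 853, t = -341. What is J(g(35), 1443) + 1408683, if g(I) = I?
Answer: 1409195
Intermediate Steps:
J(F, Q) = 512 (J(F, Q) = -341 + 853 = 512)
J(g(35), 1443) + 1408683 = 512 + 1408683 = 1409195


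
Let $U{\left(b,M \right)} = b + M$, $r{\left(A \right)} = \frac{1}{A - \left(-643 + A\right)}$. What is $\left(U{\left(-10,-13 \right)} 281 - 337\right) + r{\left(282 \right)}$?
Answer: $- \frac{4372399}{643} \approx -6800.0$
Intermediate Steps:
$r{\left(A \right)} = \frac{1}{643}$
$U{\left(b,M \right)} = M + b$
$\left(U{\left(-10,-13 \right)} 281 - 337\right) + r{\left(282 \right)} = \left(\left(-13 - 10\right) 281 - 337\right) + \frac{1}{643} = \left(\left(-23\right) 281 - 337\right) + \frac{1}{643} = \left(-6463 - 337\right) + \frac{1}{643} = -6800 + \frac{1}{643} = - \frac{4372399}{643}$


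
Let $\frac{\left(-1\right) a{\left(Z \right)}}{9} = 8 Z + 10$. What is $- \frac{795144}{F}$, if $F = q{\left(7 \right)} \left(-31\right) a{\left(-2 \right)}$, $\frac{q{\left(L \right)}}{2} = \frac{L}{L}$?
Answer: $\frac{66262}{279} \approx 237.5$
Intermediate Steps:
$q{\left(L \right)} = 2$ ($q{\left(L \right)} = 2 \frac{L}{L} = 2 \cdot 1 = 2$)
$a{\left(Z \right)} = -90 - 72 Z$ ($a{\left(Z \right)} = - 9 \left(8 Z + 10\right) = - 9 \left(10 + 8 Z\right) = -90 - 72 Z$)
$F = -3348$ ($F = 2 \left(-31\right) \left(-90 - -144\right) = - 62 \left(-90 + 144\right) = \left(-62\right) 54 = -3348$)
$- \frac{795144}{F} = - \frac{795144}{-3348} = \left(-795144\right) \left(- \frac{1}{3348}\right) = \frac{66262}{279}$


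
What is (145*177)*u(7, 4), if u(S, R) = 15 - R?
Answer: 282315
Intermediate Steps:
(145*177)*u(7, 4) = (145*177)*(15 - 1*4) = 25665*(15 - 4) = 25665*11 = 282315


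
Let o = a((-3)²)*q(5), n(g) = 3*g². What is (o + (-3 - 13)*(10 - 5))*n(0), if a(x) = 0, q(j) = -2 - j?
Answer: 0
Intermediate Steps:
o = 0 (o = 0*(-2 - 1*5) = 0*(-2 - 5) = 0*(-7) = 0)
(o + (-3 - 13)*(10 - 5))*n(0) = (0 + (-3 - 13)*(10 - 5))*(3*0²) = (0 - 16*5)*(3*0) = (0 - 80)*0 = -80*0 = 0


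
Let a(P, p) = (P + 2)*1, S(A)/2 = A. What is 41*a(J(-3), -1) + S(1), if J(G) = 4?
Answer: 248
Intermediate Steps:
S(A) = 2*A
a(P, p) = 2 + P (a(P, p) = (2 + P)*1 = 2 + P)
41*a(J(-3), -1) + S(1) = 41*(2 + 4) + 2*1 = 41*6 + 2 = 246 + 2 = 248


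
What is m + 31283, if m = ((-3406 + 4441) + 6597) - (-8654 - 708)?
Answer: 48277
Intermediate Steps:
m = 16994 (m = (1035 + 6597) - 1*(-9362) = 7632 + 9362 = 16994)
m + 31283 = 16994 + 31283 = 48277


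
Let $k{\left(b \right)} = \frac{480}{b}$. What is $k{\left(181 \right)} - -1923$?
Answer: $\frac{348543}{181} \approx 1925.7$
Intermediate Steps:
$k{\left(181 \right)} - -1923 = \frac{480}{181} - -1923 = 480 \cdot \frac{1}{181} + 1923 = \frac{480}{181} + 1923 = \frac{348543}{181}$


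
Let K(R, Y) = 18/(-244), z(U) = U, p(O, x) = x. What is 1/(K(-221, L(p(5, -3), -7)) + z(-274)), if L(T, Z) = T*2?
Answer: -122/33437 ≈ -0.0036487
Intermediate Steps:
L(T, Z) = 2*T
K(R, Y) = -9/122 (K(R, Y) = 18*(-1/244) = -9/122)
1/(K(-221, L(p(5, -3), -7)) + z(-274)) = 1/(-9/122 - 274) = 1/(-33437/122) = -122/33437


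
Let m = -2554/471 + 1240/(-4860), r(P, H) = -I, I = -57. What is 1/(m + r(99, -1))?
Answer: 38151/1957999 ≈ 0.019485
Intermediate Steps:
r(P, H) = 57 (r(P, H) = -1*(-57) = 57)
m = -216608/38151 (m = -2554*1/471 + 1240*(-1/4860) = -2554/471 - 62/243 = -216608/38151 ≈ -5.6777)
1/(m + r(99, -1)) = 1/(-216608/38151 + 57) = 1/(1957999/38151) = 38151/1957999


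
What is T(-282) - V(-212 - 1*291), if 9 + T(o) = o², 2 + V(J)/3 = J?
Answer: 81030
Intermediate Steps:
V(J) = -6 + 3*J
T(o) = -9 + o²
T(-282) - V(-212 - 1*291) = (-9 + (-282)²) - (-6 + 3*(-212 - 1*291)) = (-9 + 79524) - (-6 + 3*(-212 - 291)) = 79515 - (-6 + 3*(-503)) = 79515 - (-6 - 1509) = 79515 - 1*(-1515) = 79515 + 1515 = 81030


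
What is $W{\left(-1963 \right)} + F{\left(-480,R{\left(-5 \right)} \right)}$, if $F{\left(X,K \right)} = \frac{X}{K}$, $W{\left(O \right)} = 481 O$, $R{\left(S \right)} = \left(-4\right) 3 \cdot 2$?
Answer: $-944183$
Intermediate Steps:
$R{\left(S \right)} = -24$ ($R{\left(S \right)} = \left(-12\right) 2 = -24$)
$W{\left(-1963 \right)} + F{\left(-480,R{\left(-5 \right)} \right)} = 481 \left(-1963\right) - \frac{480}{-24} = -944203 - -20 = -944203 + 20 = -944183$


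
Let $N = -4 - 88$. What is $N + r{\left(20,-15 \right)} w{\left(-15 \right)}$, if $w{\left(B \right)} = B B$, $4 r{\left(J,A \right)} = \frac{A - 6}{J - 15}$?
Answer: $- \frac{1313}{4} \approx -328.25$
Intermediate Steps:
$r{\left(J,A \right)} = \frac{-6 + A}{4 \left(-15 + J\right)}$ ($r{\left(J,A \right)} = \frac{\left(A - 6\right) \frac{1}{J - 15}}{4} = \frac{\left(-6 + A\right) \frac{1}{-15 + J}}{4} = \frac{\frac{1}{-15 + J} \left(-6 + A\right)}{4} = \frac{-6 + A}{4 \left(-15 + J\right)}$)
$w{\left(B \right)} = B^{2}$
$N = -92$ ($N = -4 - 88 = -92$)
$N + r{\left(20,-15 \right)} w{\left(-15 \right)} = -92 + \frac{-6 - 15}{4 \left(-15 + 20\right)} \left(-15\right)^{2} = -92 + \frac{1}{4} \cdot \frac{1}{5} \left(-21\right) 225 = -92 - \frac{945}{4} = - \frac{1313}{4}$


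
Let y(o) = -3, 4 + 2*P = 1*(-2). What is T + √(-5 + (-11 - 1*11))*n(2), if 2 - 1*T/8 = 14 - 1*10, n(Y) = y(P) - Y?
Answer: -16 - 15*I*√3 ≈ -16.0 - 25.981*I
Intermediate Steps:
P = -3 (P = -2 + (1*(-2))/2 = -2 + (½)*(-2) = -2 - 1 = -3)
n(Y) = -3 - Y
T = -16 (T = 16 - 8*(14 - 1*10) = 16 - 8*(14 - 10) = 16 - 8*4 = 16 - 32 = -16)
T + √(-5 + (-11 - 1*11))*n(2) = -16 + √(-5 + (-11 - 1*11))*(-3 - 1*2) = -16 + √(-5 + (-11 - 11))*(-3 - 2) = -16 + √(-5 - 22)*(-5) = -16 + √(-27)*(-5) = -16 + (3*I*√3)*(-5) = -16 - 15*I*√3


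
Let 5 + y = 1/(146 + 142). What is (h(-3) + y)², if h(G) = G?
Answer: 5303809/82944 ≈ 63.944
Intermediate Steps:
y = -1439/288 (y = -5 + 1/(146 + 142) = -5 + 1/288 = -1439/288 ≈ -4.9965)
(h(-3) + y)² = (-3 - 1439/288)² = (-2303/288)² = 5303809/82944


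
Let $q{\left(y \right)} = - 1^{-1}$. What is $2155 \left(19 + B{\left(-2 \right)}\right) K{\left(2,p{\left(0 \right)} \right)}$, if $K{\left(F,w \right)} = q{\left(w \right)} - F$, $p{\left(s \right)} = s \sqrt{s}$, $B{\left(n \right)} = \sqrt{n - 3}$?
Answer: $-122835 - 6465 i \sqrt{5} \approx -1.2284 \cdot 10^{5} - 14456.0 i$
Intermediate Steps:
$q{\left(y \right)} = -1$ ($q{\left(y \right)} = \left(-1\right) 1 = -1$)
$B{\left(n \right)} = \sqrt{-3 + n}$
$p{\left(s \right)} = s^{\frac{3}{2}}$
$K{\left(F,w \right)} = -1 - F$
$2155 \left(19 + B{\left(-2 \right)}\right) K{\left(2,p{\left(0 \right)} \right)} = 2155 \left(19 + \sqrt{-3 - 2}\right) \left(-1 - 2\right) = 2155 \left(19 + \sqrt{-5}\right) \left(-1 - 2\right) = 2155 \left(19 + i \sqrt{5}\right) \left(-3\right) = 2155 \left(-57 - 3 i \sqrt{5}\right) = -122835 - 6465 i \sqrt{5}$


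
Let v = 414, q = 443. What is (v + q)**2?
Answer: 734449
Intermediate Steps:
(v + q)**2 = (414 + 443)**2 = 857**2 = 734449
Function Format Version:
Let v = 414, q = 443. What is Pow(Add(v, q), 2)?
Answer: 734449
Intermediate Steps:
Pow(Add(v, q), 2) = Pow(Add(414, 443), 2) = Pow(857, 2) = 734449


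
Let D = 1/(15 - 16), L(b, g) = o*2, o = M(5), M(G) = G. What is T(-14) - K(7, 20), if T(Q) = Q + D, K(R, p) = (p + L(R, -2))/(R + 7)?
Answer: -120/7 ≈ -17.143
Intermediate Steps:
o = 5
L(b, g) = 10 (L(b, g) = 5*2 = 10)
D = -1 (D = 1/(-1) = -1)
K(R, p) = (10 + p)/(7 + R) (K(R, p) = (p + 10)/(R + 7) = (10 + p)/(7 + R))
T(Q) = -1 + Q (T(Q) = Q - 1 = -1 + Q)
T(-14) - K(7, 20) = (-1 - 14) - (10 + 20)/(7 + 7) = -15 - 30/14 = -15 - 1*15/7 = -15 - 15/7 = -120/7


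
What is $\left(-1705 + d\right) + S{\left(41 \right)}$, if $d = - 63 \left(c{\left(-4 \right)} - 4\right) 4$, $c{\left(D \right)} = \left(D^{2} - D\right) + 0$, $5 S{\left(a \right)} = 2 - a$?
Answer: $- \frac{28724}{5} \approx -5744.8$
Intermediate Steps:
$S{\left(a \right)} = \frac{2}{5} - \frac{a}{5}$ ($S{\left(a \right)} = \frac{2 - a}{5} = \frac{2}{5} - \frac{a}{5}$)
$c{\left(D \right)} = D^{2} - D$
$d = -4032$ ($d = - 63 \left(- 4 \left(-1 - 4\right) - 4\right) 4 = - 63 \left(\left(-4\right) \left(-5\right) - 4\right) 4 = - 63 \left(20 - 4\right) 4 = - 63 \cdot 16 \cdot 4 = \left(-63\right) 64 = -4032$)
$\left(-1705 + d\right) + S{\left(41 \right)} = \left(-1705 - 4032\right) + \left(\frac{2}{5} - \frac{41}{5}\right) = -5737 + \left(\frac{2}{5} - \frac{41}{5}\right) = -5737 - \frac{39}{5} = - \frac{28724}{5}$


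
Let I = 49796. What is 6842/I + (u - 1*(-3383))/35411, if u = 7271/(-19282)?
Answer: 989945478443/4250056867499 ≈ 0.23293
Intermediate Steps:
u = -7271/19282 (u = 7271*(-1/19282) = -7271/19282 ≈ -0.37709)
6842/I + (u - 1*(-3383))/35411 = 6842/49796 + (-7271/19282 - 1*(-3383))/35411 = 6842*(1/49796) + (-7271/19282 + 3383)*(1/35411) = 3421/24898 + (65223735/19282)*(1/35411) = 3421/24898 + 65223735/682794902 = 989945478443/4250056867499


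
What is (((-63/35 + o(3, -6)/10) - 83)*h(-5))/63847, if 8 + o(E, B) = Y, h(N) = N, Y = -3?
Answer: 859/127694 ≈ 0.0067270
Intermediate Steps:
o(E, B) = -11 (o(E, B) = -8 - 3 = -11)
(((-63/35 + o(3, -6)/10) - 83)*h(-5))/63847 = (((-63/35 - 11/10) - 83)*(-5))/63847 = (((-63*1/35 - 11*⅒) - 83)*(-5))*(1/63847) = (((-9/5 - 11/10) - 83)*(-5))*(1/63847) = ((-29/10 - 83)*(-5))*(1/63847) = -859/10*(-5)*(1/63847) = (859/2)*(1/63847) = 859/127694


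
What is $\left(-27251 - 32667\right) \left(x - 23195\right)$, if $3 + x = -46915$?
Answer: $4201030734$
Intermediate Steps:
$x = -46918$ ($x = -3 - 46915 = -46918$)
$\left(-27251 - 32667\right) \left(x - 23195\right) = \left(-27251 - 32667\right) \left(-46918 - 23195\right) = \left(-59918\right) \left(-70113\right) = 4201030734$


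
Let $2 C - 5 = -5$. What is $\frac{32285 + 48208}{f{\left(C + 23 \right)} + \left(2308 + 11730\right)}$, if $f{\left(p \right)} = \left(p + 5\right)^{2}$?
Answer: $\frac{80493}{14822} \approx 5.4306$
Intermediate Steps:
$C = 0$ ($C = \frac{5}{2} + \frac{1}{2} \left(-5\right) = \frac{5}{2} - \frac{5}{2} = 0$)
$f{\left(p \right)} = \left(5 + p\right)^{2}$
$\frac{32285 + 48208}{f{\left(C + 23 \right)} + \left(2308 + 11730\right)} = \frac{32285 + 48208}{\left(5 + \left(0 + 23\right)\right)^{2} + \left(2308 + 11730\right)} = \frac{80493}{\left(5 + 23\right)^{2} + 14038} = \frac{80493}{28^{2} + 14038} = \frac{80493}{784 + 14038} = \frac{80493}{14822}$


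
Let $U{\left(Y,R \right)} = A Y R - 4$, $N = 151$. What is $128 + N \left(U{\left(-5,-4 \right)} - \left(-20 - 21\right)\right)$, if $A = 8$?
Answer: $29875$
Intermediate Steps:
$U{\left(Y,R \right)} = -4 + 8 R Y$ ($U{\left(Y,R \right)} = 8 Y R - 4 = 8 R Y - 4 = -4 + 8 R Y$)
$128 + N \left(U{\left(-5,-4 \right)} - \left(-20 - 21\right)\right) = 128 + 151 \left(\left(-4 + 8 \left(-4\right) \left(-5\right)\right) - \left(-20 - 21\right)\right) = 128 + 151 \left(\left(-4 + 160\right) - -41\right) = 128 + 151 \left(156 + 41\right) = 128 + 151 \cdot 197 = 128 + 29747 = 29875$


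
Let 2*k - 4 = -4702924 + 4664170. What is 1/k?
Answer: -1/19375 ≈ -5.1613e-5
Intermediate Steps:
k = -19375 (k = 2 + (-4702924 + 4664170)/2 = 2 + (½)*(-38754) = 2 - 19377 = -19375)
1/k = 1/(-19375) = -1/19375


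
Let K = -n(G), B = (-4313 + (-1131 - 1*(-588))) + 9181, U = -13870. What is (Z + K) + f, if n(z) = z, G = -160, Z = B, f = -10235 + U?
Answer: -19620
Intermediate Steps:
f = -24105 (f = -10235 - 13870 = -24105)
B = 4325 (B = (-4313 + (-1131 + 588)) + 9181 = (-4313 - 543) + 9181 = -4856 + 9181 = 4325)
Z = 4325
K = 160 (K = -1*(-160) = 160)
(Z + K) + f = (4325 + 160) - 24105 = 4485 - 24105 = -19620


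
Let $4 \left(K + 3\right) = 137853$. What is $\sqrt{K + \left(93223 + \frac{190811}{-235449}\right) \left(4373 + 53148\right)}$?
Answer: $\frac{\sqrt{132117303234350558633}}{156966} \approx 73228.0$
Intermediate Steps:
$K = \frac{137841}{4}$ ($K = -3 + \frac{1}{4} \cdot 137853 = -3 + \frac{137853}{4} = \frac{137841}{4} \approx 34460.0$)
$\sqrt{K + \left(93223 + \frac{190811}{-235449}\right) \left(4373 + 53148\right)} = \sqrt{\frac{137841}{4} + \left(93223 + \frac{190811}{-235449}\right) \left(4373 + 53148\right)} = \sqrt{\frac{137841}{4} + \left(93223 + 190811 \left(- \frac{1}{235449}\right)\right) 57521} = \sqrt{\frac{137841}{4} + \left(93223 - \frac{190811}{235449}\right) 57521} = \sqrt{\frac{137841}{4} + \frac{21949071316}{235449} \cdot 57521} = \sqrt{\frac{137841}{4} + \frac{1262532531167636}{235449}} = \sqrt{\frac{5050162579196153}{941796}} = \frac{\sqrt{132117303234350558633}}{156966}$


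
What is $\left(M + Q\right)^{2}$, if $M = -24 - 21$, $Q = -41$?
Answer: $7396$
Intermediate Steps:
$M = -45$ ($M = -24 - 21 = -45$)
$\left(M + Q\right)^{2} = \left(-45 - 41\right)^{2} = \left(-86\right)^{2} = 7396$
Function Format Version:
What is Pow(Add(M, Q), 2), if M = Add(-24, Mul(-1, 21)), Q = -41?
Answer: 7396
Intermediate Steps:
M = -45 (M = Add(-24, -21) = -45)
Pow(Add(M, Q), 2) = Pow(Add(-45, -41), 2) = Pow(-86, 2) = 7396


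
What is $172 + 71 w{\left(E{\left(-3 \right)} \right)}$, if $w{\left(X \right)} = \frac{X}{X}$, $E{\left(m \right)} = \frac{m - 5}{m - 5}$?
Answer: $243$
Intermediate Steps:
$E{\left(m \right)} = 1$ ($E{\left(m \right)} = \frac{-5 + m}{-5 + m} = 1$)
$w{\left(X \right)} = 1$
$172 + 71 w{\left(E{\left(-3 \right)} \right)} = 172 + 71 \cdot 1 = 172 + 71 = 243$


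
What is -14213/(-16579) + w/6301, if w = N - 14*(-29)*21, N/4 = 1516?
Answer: 331443723/104464279 ≈ 3.1728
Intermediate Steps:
N = 6064 (N = 4*1516 = 6064)
w = 14590 (w = 6064 - 14*(-29)*21 = 6064 - (-406)*21 = 6064 - 1*(-8526) = 6064 + 8526 = 14590)
-14213/(-16579) + w/6301 = -14213/(-16579) + 14590/6301 = -14213*(-1/16579) + 14590*(1/6301) = 14213/16579 + 14590/6301 = 331443723/104464279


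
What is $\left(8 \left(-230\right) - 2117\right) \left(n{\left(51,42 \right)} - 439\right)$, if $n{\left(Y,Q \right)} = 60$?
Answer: $1499703$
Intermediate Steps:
$\left(8 \left(-230\right) - 2117\right) \left(n{\left(51,42 \right)} - 439\right) = \left(8 \left(-230\right) - 2117\right) \left(60 - 439\right) = \left(-1840 - 2117\right) \left(-379\right) = \left(-3957\right) \left(-379\right) = 1499703$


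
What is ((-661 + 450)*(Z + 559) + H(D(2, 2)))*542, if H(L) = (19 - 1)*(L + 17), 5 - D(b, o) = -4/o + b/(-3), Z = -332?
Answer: -25719526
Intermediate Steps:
D(b, o) = 5 + 4/o + b/3 (D(b, o) = 5 - (-4/o + b/(-3)) = 5 - (-4/o + b*(-1/3)) = 5 - (-4/o - b/3) = 5 + (4/o + b/3) = 5 + 4/o + b/3)
H(L) = 306 + 18*L (H(L) = 18*(17 + L) = 306 + 18*L)
((-661 + 450)*(Z + 559) + H(D(2, 2)))*542 = ((-661 + 450)*(-332 + 559) + (306 + 18*(5 + 4/2 + (1/3)*2)))*542 = (-211*227 + (306 + 18*(5 + 4*(1/2) + 2/3)))*542 = (-47897 + (306 + 18*(5 + 2 + 2/3)))*542 = (-47897 + (306 + 18*(23/3)))*542 = (-47897 + (306 + 138))*542 = (-47897 + 444)*542 = -47453*542 = -25719526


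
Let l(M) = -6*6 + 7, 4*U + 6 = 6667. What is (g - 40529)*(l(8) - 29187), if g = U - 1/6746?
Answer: 3829850332968/3373 ≈ 1.1354e+9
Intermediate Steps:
U = 6661/4 (U = -3/2 + (1/4)*6667 = -3/2 + 6667/4 = 6661/4 ≈ 1665.3)
g = 22467551/13492 (g = 6661/4 - 1/6746 = 22467551/13492 ≈ 1665.3)
l(M) = -29 (l(M) = -36 + 7 = -29)
(g - 40529)*(l(8) - 29187) = (22467551/13492 - 40529)*(-29 - 29187) = -524349717/13492*(-29216) = 3829850332968/3373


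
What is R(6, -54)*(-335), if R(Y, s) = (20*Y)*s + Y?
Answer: 2168790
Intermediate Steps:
R(Y, s) = Y + 20*Y*s (R(Y, s) = 20*Y*s + Y = Y + 20*Y*s)
R(6, -54)*(-335) = (6*(1 + 20*(-54)))*(-335) = (6*(1 - 1080))*(-335) = (6*(-1079))*(-335) = -6474*(-335) = 2168790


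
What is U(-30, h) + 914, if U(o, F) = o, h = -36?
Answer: 884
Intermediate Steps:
U(-30, h) + 914 = -30 + 914 = 884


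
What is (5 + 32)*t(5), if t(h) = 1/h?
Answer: 37/5 ≈ 7.4000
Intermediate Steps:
(5 + 32)*t(5) = (5 + 32)/5 = 37*(1/5) = 37/5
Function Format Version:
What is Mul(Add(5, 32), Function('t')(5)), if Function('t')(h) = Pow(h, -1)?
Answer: Rational(37, 5) ≈ 7.4000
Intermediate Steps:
Mul(Add(5, 32), Function('t')(5)) = Mul(Add(5, 32), Pow(5, -1)) = Mul(37, Rational(1, 5)) = Rational(37, 5)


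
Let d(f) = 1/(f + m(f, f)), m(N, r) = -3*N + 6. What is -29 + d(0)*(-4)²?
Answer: -79/3 ≈ -26.333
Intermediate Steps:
m(N, r) = 6 - 3*N
d(f) = 1/(6 - 2*f) (d(f) = 1/(f + (6 - 3*f)) = 1/(6 - 2*f))
-29 + d(0)*(-4)² = -29 - 1/(-6 + 2*0)*(-4)² = -29 - 1/(-6 + 0)*16 = -29 - 1/(-6)*16 = -29 - 1*(-⅙)*16 = -29 + (⅙)*16 = -29 + 8/3 = -79/3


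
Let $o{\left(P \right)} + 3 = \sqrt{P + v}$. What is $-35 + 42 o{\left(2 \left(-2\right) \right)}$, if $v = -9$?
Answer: $-161 + 42 i \sqrt{13} \approx -161.0 + 151.43 i$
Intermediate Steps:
$o{\left(P \right)} = -3 + \sqrt{-9 + P}$ ($o{\left(P \right)} = -3 + \sqrt{P - 9} = -3 + \sqrt{-9 + P}$)
$-35 + 42 o{\left(2 \left(-2\right) \right)} = -35 + 42 \left(-3 + \sqrt{-9 + 2 \left(-2\right)}\right) = -35 + 42 \left(-3 + \sqrt{-9 - 4}\right) = -35 + 42 \left(-3 + \sqrt{-13}\right) = -35 + 42 \left(-3 + i \sqrt{13}\right) = -35 - \left(126 - 42 i \sqrt{13}\right) = -161 + 42 i \sqrt{13}$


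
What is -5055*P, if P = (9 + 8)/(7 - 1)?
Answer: -28645/2 ≈ -14323.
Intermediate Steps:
P = 17/6 ≈ 2.8333
-5055*P = -5055*17/6 = -28645/2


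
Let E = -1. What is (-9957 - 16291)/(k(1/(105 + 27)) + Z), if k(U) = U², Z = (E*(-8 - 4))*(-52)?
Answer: 457345152/10872575 ≈ 42.064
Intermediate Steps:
Z = -624 (Z = -(-8 - 4)*(-52) = -1*(-12)*(-52) = 12*(-52) = -624)
(-9957 - 16291)/(k(1/(105 + 27)) + Z) = (-9957 - 16291)/((1/(105 + 27))² - 624) = -26248/((1/132)² - 624) = -26248/(1/17424 - 624) = -26248/(-10872575/17424) = -26248*(-17424/10872575) = 457345152/10872575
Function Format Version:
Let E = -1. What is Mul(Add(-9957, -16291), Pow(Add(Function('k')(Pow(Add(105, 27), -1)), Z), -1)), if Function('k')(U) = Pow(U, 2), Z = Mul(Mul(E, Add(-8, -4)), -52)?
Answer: Rational(457345152, 10872575) ≈ 42.064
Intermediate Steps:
Z = -624 (Z = Mul(Mul(-1, Add(-8, -4)), -52) = Mul(Mul(-1, -12), -52) = Mul(12, -52) = -624)
Mul(Add(-9957, -16291), Pow(Add(Function('k')(Pow(Add(105, 27), -1)), Z), -1)) = Mul(Add(-9957, -16291), Pow(Add(Pow(Pow(Add(105, 27), -1), 2), -624), -1)) = Mul(-26248, Pow(Add(Pow(Pow(132, -1), 2), -624), -1)) = Mul(-26248, Pow(Add(Pow(Rational(1, 132), 2), -624), -1)) = Mul(-26248, Pow(Add(Rational(1, 17424), -624), -1)) = Mul(-26248, Pow(Rational(-10872575, 17424), -1)) = Mul(-26248, Rational(-17424, 10872575)) = Rational(457345152, 10872575)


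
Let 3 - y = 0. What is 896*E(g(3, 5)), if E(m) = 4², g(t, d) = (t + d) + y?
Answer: 14336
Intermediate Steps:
y = 3 (y = 3 - 1*0 = 3 + 0 = 3)
g(t, d) = 3 + d + t (g(t, d) = (t + d) + 3 = (d + t) + 3 = 3 + d + t)
E(m) = 16
896*E(g(3, 5)) = 896*16 = 14336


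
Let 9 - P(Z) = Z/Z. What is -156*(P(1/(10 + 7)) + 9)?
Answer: -2652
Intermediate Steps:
P(Z) = 8 (P(Z) = 9 - Z/Z = 9 - 1*1 = 9 - 1 = 8)
-156*(P(1/(10 + 7)) + 9) = -156*(8 + 9) = -156*17 = -2652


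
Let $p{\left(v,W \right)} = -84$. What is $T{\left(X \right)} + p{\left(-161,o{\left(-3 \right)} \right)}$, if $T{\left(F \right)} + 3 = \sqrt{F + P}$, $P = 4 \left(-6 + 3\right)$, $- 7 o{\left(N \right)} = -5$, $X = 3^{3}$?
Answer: $-87 + \sqrt{15} \approx -83.127$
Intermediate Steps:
$X = 27$
$o{\left(N \right)} = \frac{5}{7}$ ($o{\left(N \right)} = \left(- \frac{1}{7}\right) \left(-5\right) = \frac{5}{7}$)
$P = -12$ ($P = 4 \left(-3\right) = -12$)
$T{\left(F \right)} = -3 + \sqrt{-12 + F}$ ($T{\left(F \right)} = -3 + \sqrt{F - 12} = -3 + \sqrt{-12 + F}$)
$T{\left(X \right)} + p{\left(-161,o{\left(-3 \right)} \right)} = \left(-3 + \sqrt{-12 + 27}\right) - 84 = \left(-3 + \sqrt{15}\right) - 84 = -87 + \sqrt{15}$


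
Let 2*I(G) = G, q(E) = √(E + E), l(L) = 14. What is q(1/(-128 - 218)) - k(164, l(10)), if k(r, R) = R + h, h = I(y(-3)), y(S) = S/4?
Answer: -109/8 + I*√173/173 ≈ -13.625 + 0.076029*I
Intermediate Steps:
y(S) = S/4 (y(S) = S*(¼) = S/4)
q(E) = √2*√E (q(E) = √(2*E) = √2*√E)
I(G) = G/2
h = -3/8 (h = ((¼)*(-3))/2 = (½)*(-¾) = -3/8 ≈ -0.37500)
k(r, R) = -3/8 + R (k(r, R) = R - 3/8 = -3/8 + R)
q(1/(-128 - 218)) - k(164, l(10)) = √2*√(1/(-128 - 218)) - (-3/8 + 14) = √2*√(1/(-346)) - 1*109/8 = √2*√(-1/346) - 109/8 = √2*(I*√346/346) - 109/8 = I*√173/173 - 109/8 = -109/8 + I*√173/173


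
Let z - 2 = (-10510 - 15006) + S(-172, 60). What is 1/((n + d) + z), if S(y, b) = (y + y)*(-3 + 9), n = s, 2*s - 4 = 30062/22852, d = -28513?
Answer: -22852/1281730797 ≈ -1.7829e-5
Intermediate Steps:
s = 60735/22852 (s = 2 + (30062/22852)/2 = 2 + (30062*(1/22852))/2 = 2 + (1/2)*(15031/11426) = 2 + 15031/22852 = 60735/22852 ≈ 2.6578)
n = 60735/22852 ≈ 2.6578
S(y, b) = 12*y (S(y, b) = (2*y)*6 = 12*y)
z = -27578 (z = 2 + ((-10510 - 15006) + 12*(-172)) = 2 + (-25516 - 2064) = 2 - 27580 = -27578)
1/((n + d) + z) = 1/((60735/22852 - 28513) - 27578) = 1/(-651518341/22852 - 27578) = 1/(-1281730797/22852) = -22852/1281730797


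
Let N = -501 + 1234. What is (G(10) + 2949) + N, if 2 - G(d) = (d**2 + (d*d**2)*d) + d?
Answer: -6426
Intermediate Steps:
N = 733
G(d) = 2 - d - d**2 - d**4 (G(d) = 2 - ((d**2 + (d*d**2)*d) + d) = 2 - ((d**2 + d**3*d) + d) = 2 - ((d**2 + d**4) + d) = 2 - (d + d**2 + d**4) = 2 + (-d - d**2 - d**4) = 2 - d - d**2 - d**4)
(G(10) + 2949) + N = ((2 - 1*10 - 1*10**2 - 1*10**4) + 2949) + 733 = ((2 - 10 - 1*100 - 1*10000) + 2949) + 733 = ((2 - 10 - 100 - 10000) + 2949) + 733 = (-10108 + 2949) + 733 = -7159 + 733 = -6426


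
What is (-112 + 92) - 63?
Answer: -83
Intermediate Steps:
(-112 + 92) - 63 = -20 - 63 = -83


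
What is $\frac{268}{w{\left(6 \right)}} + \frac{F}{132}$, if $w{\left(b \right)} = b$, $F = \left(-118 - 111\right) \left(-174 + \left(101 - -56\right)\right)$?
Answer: $\frac{3263}{44} \approx 74.159$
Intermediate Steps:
$F = 3893$ ($F = - 229 \left(-174 + \left(101 + 56\right)\right) = - 229 \left(-174 + 157\right) = \left(-229\right) \left(-17\right) = 3893$)
$\frac{268}{w{\left(6 \right)}} + \frac{F}{132} = \frac{268}{6} + \frac{3893}{132} = 268 \cdot \frac{1}{6} + 3893 \cdot \frac{1}{132} = \frac{134}{3} + \frac{3893}{132} = \frac{3263}{44}$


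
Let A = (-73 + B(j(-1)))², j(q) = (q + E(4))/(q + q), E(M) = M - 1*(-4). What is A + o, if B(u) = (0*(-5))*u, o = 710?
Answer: 6039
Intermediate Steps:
E(M) = 4 + M (E(M) = M + 4 = 4 + M)
j(q) = (8 + q)/(2*q) (j(q) = (q + (4 + 4))/(q + q) = (q + 8)/((2*q)) = (8 + q)*(1/(2*q)) = (8 + q)/(2*q))
B(u) = 0 (B(u) = 0*u = 0)
A = 5329 (A = (-73 + 0)² = (-73)² = 5329)
A + o = 5329 + 710 = 6039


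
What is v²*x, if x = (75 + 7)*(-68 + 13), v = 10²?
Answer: -45100000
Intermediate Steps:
v = 100
x = -4510 (x = 82*(-55) = -4510)
v²*x = 100²*(-4510) = 10000*(-4510) = -45100000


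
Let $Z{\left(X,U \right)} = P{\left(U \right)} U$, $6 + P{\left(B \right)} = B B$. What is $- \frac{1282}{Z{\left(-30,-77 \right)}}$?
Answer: $\frac{1282}{456071} \approx 0.002811$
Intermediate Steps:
$P{\left(B \right)} = -6 + B^{2}$ ($P{\left(B \right)} = -6 + B B = -6 + B^{2}$)
$Z{\left(X,U \right)} = U \left(-6 + U^{2}\right)$ ($Z{\left(X,U \right)} = \left(-6 + U^{2}\right) U = U \left(-6 + U^{2}\right)$)
$- \frac{1282}{Z{\left(-30,-77 \right)}} = - \frac{1282}{\left(-77\right) \left(-6 + \left(-77\right)^{2}\right)} = - \frac{1282}{\left(-77\right) \left(-6 + 5929\right)} = - \frac{1282}{\left(-77\right) 5923} = - \frac{1282}{-456071} = \left(-1282\right) \left(- \frac{1}{456071}\right) = \frac{1282}{456071}$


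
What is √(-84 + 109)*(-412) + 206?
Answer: -1854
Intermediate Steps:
√(-84 + 109)*(-412) + 206 = √25*(-412) + 206 = 5*(-412) + 206 = -2060 + 206 = -1854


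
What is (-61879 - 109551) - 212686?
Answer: -384116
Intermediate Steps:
(-61879 - 109551) - 212686 = -171430 - 212686 = -384116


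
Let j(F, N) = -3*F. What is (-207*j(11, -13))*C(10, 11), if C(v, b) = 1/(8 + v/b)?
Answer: 75141/98 ≈ 766.75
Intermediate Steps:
(-207*j(11, -13))*C(10, 11) = (-(-621)*11)*(11/(10 + 8*11)) = (-207*(-33))*(11/(10 + 88)) = 6831*(11/98) = 75141/98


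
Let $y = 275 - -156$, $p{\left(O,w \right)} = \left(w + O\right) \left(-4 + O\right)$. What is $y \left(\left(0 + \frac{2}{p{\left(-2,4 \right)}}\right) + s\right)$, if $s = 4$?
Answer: $\frac{9913}{6} \approx 1652.2$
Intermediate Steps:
$p{\left(O,w \right)} = \left(-4 + O\right) \left(O + w\right)$ ($p{\left(O,w \right)} = \left(O + w\right) \left(-4 + O\right) = \left(-4 + O\right) \left(O + w\right)$)
$y = 431$ ($y = 275 + 156 = 431$)
$y \left(\left(0 + \frac{2}{p{\left(-2,4 \right)}}\right) + s\right) = 431 \left(\left(0 + \frac{2}{\left(-2\right)^{2} - -8 - 16 - 8}\right) + 4\right) = 431 \left(\left(0 + \frac{2}{4 + 8 - 16 - 8}\right) + 4\right) = 431 \left(\left(0 + \frac{2}{-12}\right) + 4\right) = 431 \left(\left(0 + 2 \left(- \frac{1}{12}\right)\right) + 4\right) = 431 \left(\left(0 - \frac{1}{6}\right) + 4\right) = 431 \left(- \frac{1}{6} + 4\right) = 431 \cdot \frac{23}{6} = \frac{9913}{6}$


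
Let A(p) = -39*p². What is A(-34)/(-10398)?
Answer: 7514/1733 ≈ 4.3358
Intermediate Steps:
A(-34)/(-10398) = -39*(-34)²/(-10398) = -39*1156*(-1/10398) = -45084*(-1/10398) = 7514/1733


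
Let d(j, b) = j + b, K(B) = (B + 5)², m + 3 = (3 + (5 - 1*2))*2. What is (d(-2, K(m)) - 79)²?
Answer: 13225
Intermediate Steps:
m = 9 (m = -3 + (3 + (5 - 1*2))*2 = -3 + (3 + (5 - 2))*2 = -3 + (3 + 3)*2 = -3 + 6*2 = -3 + 12 = 9)
K(B) = (5 + B)²
d(j, b) = b + j
(d(-2, K(m)) - 79)² = (((5 + 9)² - 2) - 79)² = ((14² - 2) - 79)² = ((196 - 2) - 79)² = (194 - 79)² = 115² = 13225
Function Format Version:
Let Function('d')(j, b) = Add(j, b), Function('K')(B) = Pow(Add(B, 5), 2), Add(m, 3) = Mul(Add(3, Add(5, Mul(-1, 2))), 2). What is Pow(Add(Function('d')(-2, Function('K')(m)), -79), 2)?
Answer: 13225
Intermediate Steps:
m = 9 (m = Add(-3, Mul(Add(3, Add(5, Mul(-1, 2))), 2)) = Add(-3, Mul(Add(3, Add(5, -2)), 2)) = Add(-3, Mul(Add(3, 3), 2)) = Add(-3, Mul(6, 2)) = Add(-3, 12) = 9)
Function('K')(B) = Pow(Add(5, B), 2)
Function('d')(j, b) = Add(b, j)
Pow(Add(Function('d')(-2, Function('K')(m)), -79), 2) = Pow(Add(Add(Pow(Add(5, 9), 2), -2), -79), 2) = Pow(Add(Add(Pow(14, 2), -2), -79), 2) = Pow(Add(Add(196, -2), -79), 2) = Pow(Add(194, -79), 2) = Pow(115, 2) = 13225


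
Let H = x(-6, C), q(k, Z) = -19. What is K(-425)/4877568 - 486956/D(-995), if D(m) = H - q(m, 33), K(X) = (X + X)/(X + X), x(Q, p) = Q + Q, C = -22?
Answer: -2375161003001/34142976 ≈ -69565.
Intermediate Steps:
x(Q, p) = 2*Q
H = -12 (H = 2*(-6) = -12)
K(X) = 1 (K(X) = (2*X)/((2*X)) = (2*X)*(1/(2*X)) = 1)
D(m) = 7 (D(m) = -12 - 1*(-19) = -12 + 19 = 7)
K(-425)/4877568 - 486956/D(-995) = 1/4877568 - 486956/7 = -2375161003001/34142976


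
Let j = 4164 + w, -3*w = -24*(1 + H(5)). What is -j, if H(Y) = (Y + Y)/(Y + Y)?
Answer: -4180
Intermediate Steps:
H(Y) = 1 (H(Y) = (2*Y)/((2*Y)) = (2*Y)*(1/(2*Y)) = 1)
w = 16 (w = -(-8)*(1 + 1) = -(-8)*2 = -⅓*(-48) = 16)
j = 4180 (j = 4164 + 16 = 4180)
-j = -1*4180 = -4180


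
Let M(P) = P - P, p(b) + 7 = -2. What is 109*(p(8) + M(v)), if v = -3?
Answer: -981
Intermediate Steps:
p(b) = -9 (p(b) = -7 - 2 = -9)
M(P) = 0
109*(p(8) + M(v)) = 109*(-9 + 0) = 109*(-9) = -981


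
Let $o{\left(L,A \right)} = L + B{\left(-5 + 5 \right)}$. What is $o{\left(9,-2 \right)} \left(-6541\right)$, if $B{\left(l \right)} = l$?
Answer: $-58869$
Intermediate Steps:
$o{\left(L,A \right)} = L$ ($o{\left(L,A \right)} = L + \left(-5 + 5\right) = L + 0 = L$)
$o{\left(9,-2 \right)} \left(-6541\right) = 9 \left(-6541\right) = -58869$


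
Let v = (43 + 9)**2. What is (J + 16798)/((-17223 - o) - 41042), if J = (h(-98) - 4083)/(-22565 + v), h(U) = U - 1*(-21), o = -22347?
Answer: -166814619/356683699 ≈ -0.46768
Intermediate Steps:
v = 2704 (v = 52**2 = 2704)
h(U) = 21 + U (h(U) = U + 21 = 21 + U)
J = 4160/19861 (J = ((21 - 98) - 4083)/(-22565 + 2704) = (-77 - 4083)/(-19861) = -4160*(-1/19861) = 4160/19861 ≈ 0.20946)
(J + 16798)/((-17223 - o) - 41042) = (4160/19861 + 16798)/((-17223 - 1*(-22347)) - 41042) = 333629238/(19861*((-17223 + 22347) - 41042)) = 333629238/(19861*(5124 - 41042)) = (333629238/19861)/(-35918) = (333629238/19861)*(-1/35918) = -166814619/356683699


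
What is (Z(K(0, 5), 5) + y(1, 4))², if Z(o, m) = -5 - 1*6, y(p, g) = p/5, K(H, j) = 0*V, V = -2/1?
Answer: 2916/25 ≈ 116.64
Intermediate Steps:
V = -2 (V = -2*1 = -2)
K(H, j) = 0 (K(H, j) = 0*(-2) = 0)
y(p, g) = p/5 (y(p, g) = p*(⅕) = p/5)
Z(o, m) = -11 (Z(o, m) = -5 - 6 = -11)
(Z(K(0, 5), 5) + y(1, 4))² = (-11 + (⅕)*1)² = (-11 + ⅕)² = (-54/5)² = 2916/25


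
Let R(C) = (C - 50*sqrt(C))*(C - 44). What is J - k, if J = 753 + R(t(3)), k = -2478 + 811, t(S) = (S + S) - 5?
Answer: 4527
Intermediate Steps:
t(S) = -5 + 2*S (t(S) = 2*S - 5 = -5 + 2*S)
R(C) = (-44 + C)*(C - 50*sqrt(C)) (R(C) = (C - 50*sqrt(C))*(-44 + C) = (-44 + C)*(C - 50*sqrt(C)))
k = -1667
J = 2860 (J = 753 + ((-5 + 2*3)**2 - 50*(-5 + 2*3)**(3/2) - 44*(-5 + 2*3) + 2200*sqrt(-5 + 2*3)) = 753 + ((-5 + 6)**2 - 50*(-5 + 6)**(3/2) - 44*(-5 + 6) + 2200*sqrt(-5 + 6)) = 753 + (1**2 - 50*1**(3/2) - 44*1 + 2200*sqrt(1)) = 753 + (1 - 50*1 - 44 + 2200*1) = 753 + (1 - 50 - 44 + 2200) = 753 + 2107 = 2860)
J - k = 2860 - 1*(-1667) = 2860 + 1667 = 4527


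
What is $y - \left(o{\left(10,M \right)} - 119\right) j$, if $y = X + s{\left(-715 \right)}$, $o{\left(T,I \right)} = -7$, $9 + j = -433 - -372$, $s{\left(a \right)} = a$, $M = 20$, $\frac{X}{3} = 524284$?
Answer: $1563317$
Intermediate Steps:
$X = 1572852$ ($X = 3 \cdot 524284 = 1572852$)
$j = -70$ ($j = -9 - 61 = -70$)
$y = 1572137$ ($y = 1572852 - 715 = 1572137$)
$y - \left(o{\left(10,M \right)} - 119\right) j = 1572137 - \left(-7 - 119\right) \left(-70\right) = 1572137 - \left(-126\right) \left(-70\right) = 1572137 - 8820 = 1563317$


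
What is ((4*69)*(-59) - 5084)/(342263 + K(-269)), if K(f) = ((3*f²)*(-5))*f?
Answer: -10684/146159449 ≈ -7.3098e-5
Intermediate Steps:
K(f) = -15*f³ (K(f) = (-15*f²)*f = -15*f³)
((4*69)*(-59) - 5084)/(342263 + K(-269)) = ((4*69)*(-59) - 5084)/(342263 - 15*(-269)³) = (276*(-59) - 5084)/(342263 - 15*(-19465109)) = (-16284 - 5084)/(342263 + 291976635) = -21368/292318898 = -21368*1/292318898 = -10684/146159449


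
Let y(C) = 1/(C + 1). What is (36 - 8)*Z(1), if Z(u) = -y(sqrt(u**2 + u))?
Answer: 28 - 28*sqrt(2) ≈ -11.598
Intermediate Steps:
y(C) = 1/(1 + C)
Z(u) = -1/(1 + sqrt(u + u**2)) (Z(u) = -1/(1 + sqrt(u**2 + u)) = -1/(1 + sqrt(u + u**2)))
(36 - 8)*Z(1) = (36 - 8)*(-1/(1 + sqrt(1*(1 + 1)))) = 28*(-1/(1 + sqrt(1*2))) = 28*(-1/(1 + sqrt(2))) = -28/(1 + sqrt(2))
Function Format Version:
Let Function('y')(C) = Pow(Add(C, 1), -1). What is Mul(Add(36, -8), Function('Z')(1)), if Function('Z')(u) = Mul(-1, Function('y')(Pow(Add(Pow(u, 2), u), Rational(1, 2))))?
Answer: Add(28, Mul(-28, Pow(2, Rational(1, 2)))) ≈ -11.598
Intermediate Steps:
Function('y')(C) = Pow(Add(1, C), -1)
Function('Z')(u) = Mul(-1, Pow(Add(1, Pow(Add(u, Pow(u, 2)), Rational(1, 2))), -1)) (Function('Z')(u) = Mul(-1, Pow(Add(1, Pow(Add(Pow(u, 2), u), Rational(1, 2))), -1)) = Mul(-1, Pow(Add(1, Pow(Add(u, Pow(u, 2)), Rational(1, 2))), -1)))
Mul(Add(36, -8), Function('Z')(1)) = Mul(Add(36, -8), Mul(-1, Pow(Add(1, Pow(Mul(1, Add(1, 1)), Rational(1, 2))), -1))) = Mul(28, Mul(-1, Pow(Add(1, Pow(Mul(1, 2), Rational(1, 2))), -1))) = Mul(28, Mul(-1, Pow(Add(1, Pow(2, Rational(1, 2))), -1))) = Mul(-28, Pow(Add(1, Pow(2, Rational(1, 2))), -1))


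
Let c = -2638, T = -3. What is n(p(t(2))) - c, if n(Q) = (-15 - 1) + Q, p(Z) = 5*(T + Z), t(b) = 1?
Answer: 2612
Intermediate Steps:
p(Z) = -15 + 5*Z (p(Z) = 5*(-3 + Z) = -15 + 5*Z)
n(Q) = -16 + Q
n(p(t(2))) - c = (-16 + (-15 + 5*1)) - 1*(-2638) = (-16 + (-15 + 5)) + 2638 = (-16 - 10) + 2638 = -26 + 2638 = 2612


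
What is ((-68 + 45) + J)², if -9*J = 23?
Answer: 52900/81 ≈ 653.09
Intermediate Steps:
J = -23/9 (J = -⅑*23 = -23/9 ≈ -2.5556)
((-68 + 45) + J)² = ((-68 + 45) - 23/9)² = (-23 - 23/9)² = (-230/9)² = 52900/81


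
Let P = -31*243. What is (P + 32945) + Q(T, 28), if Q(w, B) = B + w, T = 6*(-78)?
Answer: 24972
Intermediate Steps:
T = -468
P = -7533
(P + 32945) + Q(T, 28) = (-7533 + 32945) + (28 - 468) = 25412 - 440 = 24972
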